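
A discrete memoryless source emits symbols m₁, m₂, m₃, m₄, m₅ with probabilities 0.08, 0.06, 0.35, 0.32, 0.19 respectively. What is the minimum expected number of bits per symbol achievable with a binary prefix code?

Repeatedly combine the two least-probable nodes; the expected code length is the sum of the merged weights.
merge 3/50 + 2/25 → 7/50
merge 7/50 + 19/100 → 33/100
merge 8/25 + 33/100 → 13/20
merge 7/20 + 13/20 → 1
L = 7/50 + 33/100 + 13/20 + 1 = 53/25 = 2.12 bits/symbol.

2.12 bits/symbol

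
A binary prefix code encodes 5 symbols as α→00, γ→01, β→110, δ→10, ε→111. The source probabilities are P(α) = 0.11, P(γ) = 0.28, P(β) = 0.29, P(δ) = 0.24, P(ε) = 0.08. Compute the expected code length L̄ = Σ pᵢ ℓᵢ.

L̄ = Σ pᵢ·ℓᵢ = 0.11·2 + 0.28·2 + 0.29·3 + 0.24·2 + 0.08·3 = 2.37 bits/symbol.

2.37 bits/symbol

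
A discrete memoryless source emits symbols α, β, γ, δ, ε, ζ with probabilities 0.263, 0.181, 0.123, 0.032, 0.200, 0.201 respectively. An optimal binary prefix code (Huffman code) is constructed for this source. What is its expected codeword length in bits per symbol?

Repeatedly combine the two least-probable nodes; the expected code length is the sum of the merged weights.
merge 4/125 + 123/1000 → 31/200
merge 31/200 + 181/1000 → 42/125
merge 1/5 + 201/1000 → 401/1000
merge 263/1000 + 42/125 → 599/1000
merge 401/1000 + 599/1000 → 1
L = 31/200 + 42/125 + 401/1000 + 599/1000 + 1 = 2491/1000 = 2.491 bits/symbol.

2.491 bits/symbol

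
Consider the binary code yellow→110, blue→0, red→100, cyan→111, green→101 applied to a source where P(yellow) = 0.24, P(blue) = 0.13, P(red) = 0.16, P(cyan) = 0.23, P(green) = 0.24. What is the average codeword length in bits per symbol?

L̄ = Σ pᵢ·ℓᵢ = 0.24·3 + 0.13·1 + 0.16·3 + 0.23·3 + 0.24·3 = 2.74 bits/symbol.

2.74 bits/symbol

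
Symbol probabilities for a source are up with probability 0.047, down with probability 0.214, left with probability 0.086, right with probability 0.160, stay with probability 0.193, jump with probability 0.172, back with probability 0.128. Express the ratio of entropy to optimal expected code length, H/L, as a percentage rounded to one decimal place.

Entropy H = −Σ p log₂ p ≈ 2.6852 bits.
Huffman merges: 47/1000+43/500→133/1000; 16/125+133/1000→261/1000; 4/25+43/250→83/250; 193/1000+107/500→407/1000; 261/1000+83/250→593/1000; 407/1000+593/1000→1. L = 1363/500 ≈ 2.7260.
Efficiency = H/L = 2.6852/2.7260 = 98.5%.

98.5%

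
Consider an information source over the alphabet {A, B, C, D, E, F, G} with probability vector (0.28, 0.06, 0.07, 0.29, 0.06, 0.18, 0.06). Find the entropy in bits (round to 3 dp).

2.477 bits

H = −Σ pᵢ log₂ pᵢ.
−0.28·log₂(0.28) = 0.5142
−0.06·log₂(0.06) = 0.2435
−0.07·log₂(0.07) = 0.2686
−0.29·log₂(0.29) = 0.5179
−0.06·log₂(0.06) = 0.2435
−0.18·log₂(0.18) = 0.4453
−0.06·log₂(0.06) = 0.2435
Sum ≈ 2.4766 → 2.477 bits.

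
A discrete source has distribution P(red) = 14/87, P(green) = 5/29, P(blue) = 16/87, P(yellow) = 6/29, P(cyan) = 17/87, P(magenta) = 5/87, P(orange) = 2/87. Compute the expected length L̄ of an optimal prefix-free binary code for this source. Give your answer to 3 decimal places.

Repeatedly combine the two least-probable nodes; the expected code length is the sum of the merged weights.
merge 2/87 + 5/87 → 7/87
merge 7/87 + 14/87 → 7/29
merge 5/29 + 16/87 → 31/87
merge 17/87 + 6/29 → 35/87
merge 7/29 + 31/87 → 52/87
merge 35/87 + 52/87 → 1
L = 7/87 + 7/29 + 31/87 + 35/87 + 52/87 + 1 = 233/87 ≈ 2.678 bits/symbol.

2.678 bits/symbol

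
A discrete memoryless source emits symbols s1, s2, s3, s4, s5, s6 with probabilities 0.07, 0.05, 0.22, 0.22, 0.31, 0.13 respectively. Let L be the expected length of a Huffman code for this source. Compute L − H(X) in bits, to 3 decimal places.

0.018 bits

Entropy H = −Σ p log₂ p ≈ 2.3522 bits.
Huffman merges: 1/20+7/100→3/25; 3/25+13/100→1/4; 11/50+11/50→11/25; 1/4+31/100→14/25; 11/25+14/25→1. L = 237/100 ≈ 2.3700.
L − H = 2.3700 − 2.3522 = 0.018 bits.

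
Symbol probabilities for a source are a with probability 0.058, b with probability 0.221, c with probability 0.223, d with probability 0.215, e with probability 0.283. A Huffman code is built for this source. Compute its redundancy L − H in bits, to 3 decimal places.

Entropy H = −Σ p log₂ p ≈ 2.1945 bits.
Huffman merges: 29/500+43/200→273/1000; 221/1000+223/1000→111/250; 273/1000+283/1000→139/250; 111/250+139/250→1. L = 2273/1000 ≈ 2.2730.
L − H = 2.2730 − 2.1945 = 0.079 bits.

0.079 bits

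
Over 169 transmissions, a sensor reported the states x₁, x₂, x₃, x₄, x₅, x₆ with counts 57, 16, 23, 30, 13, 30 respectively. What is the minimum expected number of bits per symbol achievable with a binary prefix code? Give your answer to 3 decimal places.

Probabilities are the counts divided by 169.
Repeatedly combine the two least-probable nodes; the expected code length is the sum of the merged weights.
merge 1/13 + 16/169 → 29/169
merge 23/169 + 29/169 → 4/13
merge 30/169 + 30/169 → 60/169
merge 4/13 + 57/169 → 109/169
merge 60/169 + 109/169 → 1
L = 29/169 + 4/13 + 60/169 + 109/169 + 1 = 419/169 ≈ 2.479 bits/symbol.

2.479 bits/symbol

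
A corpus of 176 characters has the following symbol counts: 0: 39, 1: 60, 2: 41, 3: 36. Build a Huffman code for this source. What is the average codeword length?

Probabilities are the counts divided by 176.
Repeatedly combine the two least-probable nodes; the expected code length is the sum of the merged weights.
merge 9/44 + 39/176 → 75/176
merge 41/176 + 15/44 → 101/176
merge 75/176 + 101/176 → 1
L = 75/176 + 101/176 + 1 = 2 bits/symbol.

2 bits/symbol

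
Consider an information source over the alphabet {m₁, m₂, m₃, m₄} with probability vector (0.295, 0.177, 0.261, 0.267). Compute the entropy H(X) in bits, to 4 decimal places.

1.9762 bits

H = −Σ pᵢ log₂ pᵢ.
−0.295·log₂(0.295) = 0.5196
−0.177·log₂(0.177) = 0.4422
−0.261·log₂(0.261) = 0.5058
−0.267·log₂(0.267) = 0.5087
Sum ≈ 1.9762 → 1.9762 bits.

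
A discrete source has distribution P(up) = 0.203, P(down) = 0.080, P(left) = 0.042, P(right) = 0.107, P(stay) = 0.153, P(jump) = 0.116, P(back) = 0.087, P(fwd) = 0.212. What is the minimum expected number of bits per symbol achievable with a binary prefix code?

Repeatedly combine the two least-probable nodes; the expected code length is the sum of the merged weights.
merge 21/500 + 2/25 → 61/500
merge 87/1000 + 107/1000 → 97/500
merge 29/250 + 61/500 → 119/500
merge 153/1000 + 97/500 → 347/1000
merge 203/1000 + 53/250 → 83/200
merge 119/500 + 347/1000 → 117/200
merge 83/200 + 117/200 → 1
L = 61/500 + 97/500 + 119/500 + 347/1000 + 83/200 + 117/200 + 1 = 2901/1000 = 2.901 bits/symbol.

2.901 bits/symbol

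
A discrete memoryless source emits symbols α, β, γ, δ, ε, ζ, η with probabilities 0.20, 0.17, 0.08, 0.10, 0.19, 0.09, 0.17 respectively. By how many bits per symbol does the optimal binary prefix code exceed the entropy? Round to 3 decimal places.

0.055 bits

Entropy H = −Σ p log₂ p ≈ 2.7251 bits.
Huffman merges: 2/25+9/100→17/100; 1/10+17/100→27/100; 17/100+17/100→17/50; 19/100+1/5→39/100; 27/100+17/50→61/100; 39/100+61/100→1. L = 139/50 ≈ 2.7800.
L − H = 2.7800 − 2.7251 = 0.055 bits.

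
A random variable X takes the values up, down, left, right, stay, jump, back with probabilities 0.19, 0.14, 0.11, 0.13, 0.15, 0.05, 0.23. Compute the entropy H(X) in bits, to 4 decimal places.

H = −Σ pᵢ log₂ pᵢ.
−0.19·log₂(0.19) = 0.4552
−0.14·log₂(0.14) = 0.3971
−0.11·log₂(0.11) = 0.3503
−0.13·log₂(0.13) = 0.3826
−0.15·log₂(0.15) = 0.4105
−0.05·log₂(0.05) = 0.2161
−0.23·log₂(0.23) = 0.4877
Sum ≈ 2.6996 → 2.6996 bits.

2.6996 bits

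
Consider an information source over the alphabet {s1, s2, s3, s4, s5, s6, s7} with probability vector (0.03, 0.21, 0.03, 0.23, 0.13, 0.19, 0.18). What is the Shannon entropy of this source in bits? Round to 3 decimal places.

2.547 bits

H = −Σ pᵢ log₂ pᵢ.
−0.03·log₂(0.03) = 0.1518
−0.21·log₂(0.21) = 0.4728
−0.03·log₂(0.03) = 0.1518
−0.23·log₂(0.23) = 0.4877
−0.13·log₂(0.13) = 0.3826
−0.19·log₂(0.19) = 0.4552
−0.18·log₂(0.18) = 0.4453
Sum ≈ 2.5472 → 2.547 bits.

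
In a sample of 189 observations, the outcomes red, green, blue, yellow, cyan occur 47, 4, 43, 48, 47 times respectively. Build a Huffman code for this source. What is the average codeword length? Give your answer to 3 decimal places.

Probabilities are the counts divided by 189.
Repeatedly combine the two least-probable nodes; the expected code length is the sum of the merged weights.
merge 4/189 + 43/189 → 47/189
merge 47/189 + 47/189 → 94/189
merge 47/189 + 16/63 → 95/189
merge 94/189 + 95/189 → 1
L = 47/189 + 94/189 + 95/189 + 1 = 425/189 ≈ 2.249 bits/symbol.

2.249 bits/symbol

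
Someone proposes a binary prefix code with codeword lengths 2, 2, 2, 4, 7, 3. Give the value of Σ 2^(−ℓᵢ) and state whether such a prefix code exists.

With common denominator 2^7 = 128: Σ 2^(−ℓᵢ) = 32/128 + 32/128 + 32/128 + 8/128 + 1/128 + 16/128 = 121/128 = 0.9453125.
Kraft's inequality requires Σ ≤ 1; here Σ = 0.9453125 ≤ 1, so such a prefix code exists.

0.9453125; yes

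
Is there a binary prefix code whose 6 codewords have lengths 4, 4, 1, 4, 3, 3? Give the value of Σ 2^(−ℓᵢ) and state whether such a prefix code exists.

0.9375; yes

With common denominator 2^4 = 16: Σ 2^(−ℓᵢ) = 1/16 + 1/16 + 8/16 + 1/16 + 2/16 + 2/16 = 15/16 = 0.9375.
Kraft's inequality requires Σ ≤ 1; here Σ = 0.9375 ≤ 1, so such a prefix code exists.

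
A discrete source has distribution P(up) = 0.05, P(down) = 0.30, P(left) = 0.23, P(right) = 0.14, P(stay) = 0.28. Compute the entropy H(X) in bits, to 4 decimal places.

2.1362 bits

H = −Σ pᵢ log₂ pᵢ.
−0.05·log₂(0.05) = 0.2161
−0.30·log₂(0.30) = 0.5211
−0.23·log₂(0.23) = 0.4877
−0.14·log₂(0.14) = 0.3971
−0.28·log₂(0.28) = 0.5142
Sum ≈ 2.1362 → 2.1362 bits.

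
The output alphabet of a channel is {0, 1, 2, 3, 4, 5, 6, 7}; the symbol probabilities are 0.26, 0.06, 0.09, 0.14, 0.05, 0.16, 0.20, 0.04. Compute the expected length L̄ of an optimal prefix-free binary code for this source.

2.78 bits/symbol

Repeatedly combine the two least-probable nodes; the expected code length is the sum of the merged weights.
merge 1/25 + 1/20 → 9/100
merge 3/50 + 9/100 → 3/20
merge 9/100 + 7/50 → 23/100
merge 3/20 + 4/25 → 31/100
merge 1/5 + 23/100 → 43/100
merge 13/50 + 31/100 → 57/100
merge 43/100 + 57/100 → 1
L = 9/100 + 3/20 + 23/100 + 31/100 + 43/100 + 57/100 + 1 = 139/50 = 2.78 bits/symbol.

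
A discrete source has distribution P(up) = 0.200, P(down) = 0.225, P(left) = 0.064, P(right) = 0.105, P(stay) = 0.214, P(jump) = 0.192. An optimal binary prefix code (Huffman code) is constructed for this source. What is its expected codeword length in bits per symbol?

Repeatedly combine the two least-probable nodes; the expected code length is the sum of the merged weights.
merge 8/125 + 21/200 → 169/1000
merge 169/1000 + 24/125 → 361/1000
merge 1/5 + 107/500 → 207/500
merge 9/40 + 361/1000 → 293/500
merge 207/500 + 293/500 → 1
L = 169/1000 + 361/1000 + 207/500 + 293/500 + 1 = 253/100 = 2.53 bits/symbol.

2.53 bits/symbol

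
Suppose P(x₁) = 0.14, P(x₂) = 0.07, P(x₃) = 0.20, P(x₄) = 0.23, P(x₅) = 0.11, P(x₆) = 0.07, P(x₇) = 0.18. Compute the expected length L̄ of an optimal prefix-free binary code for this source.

Repeatedly combine the two least-probable nodes; the expected code length is the sum of the merged weights.
merge 7/100 + 7/100 → 7/50
merge 11/100 + 7/50 → 1/4
merge 7/50 + 9/50 → 8/25
merge 1/5 + 23/100 → 43/100
merge 1/4 + 8/25 → 57/100
merge 43/100 + 57/100 → 1
L = 7/50 + 1/4 + 8/25 + 43/100 + 57/100 + 1 = 271/100 = 2.71 bits/symbol.

2.71 bits/symbol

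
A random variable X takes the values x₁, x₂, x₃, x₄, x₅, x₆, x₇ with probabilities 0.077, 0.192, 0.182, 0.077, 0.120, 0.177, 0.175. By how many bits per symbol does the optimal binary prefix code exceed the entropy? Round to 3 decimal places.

Entropy H = −Σ p log₂ p ≈ 2.7234 bits.
Huffman merges: 77/1000+77/1000→77/500; 3/25+77/500→137/500; 7/40+177/1000→44/125; 91/500+24/125→187/500; 137/500+44/125→313/500; 187/500+313/500→1. L = 139/50 ≈ 2.7800.
L − H = 2.7800 − 2.7234 = 0.057 bits.

0.057 bits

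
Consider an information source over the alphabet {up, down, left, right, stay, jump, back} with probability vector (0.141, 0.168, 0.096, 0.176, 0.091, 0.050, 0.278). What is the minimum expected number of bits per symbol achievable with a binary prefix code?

Repeatedly combine the two least-probable nodes; the expected code length is the sum of the merged weights.
merge 1/20 + 91/1000 → 141/1000
merge 12/125 + 141/1000 → 237/1000
merge 141/1000 + 21/125 → 309/1000
merge 22/125 + 237/1000 → 413/1000
merge 139/500 + 309/1000 → 587/1000
merge 413/1000 + 587/1000 → 1
L = 141/1000 + 237/1000 + 309/1000 + 413/1000 + 587/1000 + 1 = 2687/1000 = 2.687 bits/symbol.

2.687 bits/symbol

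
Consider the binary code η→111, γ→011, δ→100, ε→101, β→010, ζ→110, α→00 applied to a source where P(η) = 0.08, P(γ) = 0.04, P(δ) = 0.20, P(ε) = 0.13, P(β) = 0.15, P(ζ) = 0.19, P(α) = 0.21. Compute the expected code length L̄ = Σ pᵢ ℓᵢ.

2.79 bits/symbol

L̄ = Σ pᵢ·ℓᵢ = 0.08·3 + 0.04·3 + 0.20·3 + 0.13·3 + 0.15·3 + 0.19·3 + 0.21·2 = 2.79 bits/symbol.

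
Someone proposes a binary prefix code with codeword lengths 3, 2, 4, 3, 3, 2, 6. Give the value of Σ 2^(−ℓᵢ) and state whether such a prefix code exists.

0.953125; yes

With common denominator 2^6 = 64: Σ 2^(−ℓᵢ) = 8/64 + 16/64 + 4/64 + 8/64 + 8/64 + 16/64 + 1/64 = 61/64 = 0.953125.
Kraft's inequality requires Σ ≤ 1; here Σ = 0.953125 ≤ 1, so such a prefix code exists.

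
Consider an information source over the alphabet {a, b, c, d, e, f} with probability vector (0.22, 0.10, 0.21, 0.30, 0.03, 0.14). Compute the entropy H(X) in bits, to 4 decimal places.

2.3556 bits

H = −Σ pᵢ log₂ pᵢ.
−0.22·log₂(0.22) = 0.4806
−0.10·log₂(0.10) = 0.3322
−0.21·log₂(0.21) = 0.4728
−0.30·log₂(0.30) = 0.5211
−0.03·log₂(0.03) = 0.1518
−0.14·log₂(0.14) = 0.3971
Sum ≈ 2.3556 → 2.3556 bits.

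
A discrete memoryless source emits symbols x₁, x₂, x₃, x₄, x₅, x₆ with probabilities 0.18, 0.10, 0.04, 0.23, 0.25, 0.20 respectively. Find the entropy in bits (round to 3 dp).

H = −Σ pᵢ log₂ pᵢ.
−0.18·log₂(0.18) = 0.4453
−0.10·log₂(0.10) = 0.3322
−0.04·log₂(0.04) = 0.1858
−0.23·log₂(0.23) = 0.4877
−0.25·log₂(0.25) = 0.5000
−0.20·log₂(0.20) = 0.4644
Sum ≈ 2.4153 → 2.415 bits.

2.415 bits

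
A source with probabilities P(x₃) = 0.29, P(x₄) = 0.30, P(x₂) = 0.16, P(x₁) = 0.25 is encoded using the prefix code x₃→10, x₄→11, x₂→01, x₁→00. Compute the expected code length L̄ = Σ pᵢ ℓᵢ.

2 bits/symbol

L̄ = Σ pᵢ·ℓᵢ = 0.29·2 + 0.30·2 + 0.16·2 + 0.25·2 = 2 bits/symbol.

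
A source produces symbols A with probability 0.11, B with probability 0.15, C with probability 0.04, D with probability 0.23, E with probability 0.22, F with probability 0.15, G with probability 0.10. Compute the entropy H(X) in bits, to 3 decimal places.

2.658 bits

H = −Σ pᵢ log₂ pᵢ.
−0.11·log₂(0.11) = 0.3503
−0.15·log₂(0.15) = 0.4105
−0.04·log₂(0.04) = 0.1858
−0.23·log₂(0.23) = 0.4877
−0.22·log₂(0.22) = 0.4806
−0.15·log₂(0.15) = 0.4105
−0.10·log₂(0.10) = 0.3322
Sum ≈ 2.6576 → 2.658 bits.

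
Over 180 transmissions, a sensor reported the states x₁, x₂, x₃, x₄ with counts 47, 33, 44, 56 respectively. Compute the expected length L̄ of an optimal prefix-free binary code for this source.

2 bits/symbol

Probabilities are the counts divided by 180.
Repeatedly combine the two least-probable nodes; the expected code length is the sum of the merged weights.
merge 11/60 + 11/45 → 77/180
merge 47/180 + 14/45 → 103/180
merge 77/180 + 103/180 → 1
L = 77/180 + 103/180 + 1 = 2 bits/symbol.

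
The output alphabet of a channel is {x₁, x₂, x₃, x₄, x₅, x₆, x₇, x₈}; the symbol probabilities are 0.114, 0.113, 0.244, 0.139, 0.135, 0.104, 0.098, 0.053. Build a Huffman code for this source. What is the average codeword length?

2.907 bits/symbol

Repeatedly combine the two least-probable nodes; the expected code length is the sum of the merged weights.
merge 53/1000 + 49/500 → 151/1000
merge 13/125 + 113/1000 → 217/1000
merge 57/500 + 27/200 → 249/1000
merge 139/1000 + 151/1000 → 29/100
merge 217/1000 + 61/250 → 461/1000
merge 249/1000 + 29/100 → 539/1000
merge 461/1000 + 539/1000 → 1
L = 151/1000 + 217/1000 + 249/1000 + 29/100 + 461/1000 + 539/1000 + 1 = 2907/1000 = 2.907 bits/symbol.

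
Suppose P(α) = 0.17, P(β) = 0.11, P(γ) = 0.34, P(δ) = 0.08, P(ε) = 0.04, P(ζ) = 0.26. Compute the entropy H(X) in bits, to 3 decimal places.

2.297 bits

H = −Σ pᵢ log₂ pᵢ.
−0.17·log₂(0.17) = 0.4346
−0.11·log₂(0.11) = 0.3503
−0.34·log₂(0.34) = 0.5292
−0.08·log₂(0.08) = 0.2915
−0.04·log₂(0.04) = 0.1858
−0.26·log₂(0.26) = 0.5053
Sum ≈ 2.2966 → 2.297 bits.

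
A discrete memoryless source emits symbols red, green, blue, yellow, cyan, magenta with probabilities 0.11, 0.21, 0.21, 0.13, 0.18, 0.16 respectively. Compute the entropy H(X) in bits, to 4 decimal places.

2.5469 bits

H = −Σ pᵢ log₂ pᵢ.
−0.11·log₂(0.11) = 0.3503
−0.21·log₂(0.21) = 0.4728
−0.21·log₂(0.21) = 0.4728
−0.13·log₂(0.13) = 0.3826
−0.18·log₂(0.18) = 0.4453
−0.16·log₂(0.16) = 0.4230
Sum ≈ 2.5469 → 2.5469 bits.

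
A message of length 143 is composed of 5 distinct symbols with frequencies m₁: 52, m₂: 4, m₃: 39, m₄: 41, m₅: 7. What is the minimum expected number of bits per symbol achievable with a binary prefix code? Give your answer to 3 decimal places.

Probabilities are the counts divided by 143.
Repeatedly combine the two least-probable nodes; the expected code length is the sum of the merged weights.
merge 4/143 + 7/143 → 1/13
merge 1/13 + 3/11 → 50/143
merge 41/143 + 50/143 → 7/11
merge 4/11 + 7/11 → 1
L = 1/13 + 50/143 + 7/11 + 1 = 295/143 ≈ 2.063 bits/symbol.

2.063 bits/symbol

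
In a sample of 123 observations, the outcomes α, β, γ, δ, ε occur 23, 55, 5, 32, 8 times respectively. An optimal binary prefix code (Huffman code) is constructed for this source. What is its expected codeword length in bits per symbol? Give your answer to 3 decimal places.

Probabilities are the counts divided by 123.
Repeatedly combine the two least-probable nodes; the expected code length is the sum of the merged weights.
merge 5/123 + 8/123 → 13/123
merge 13/123 + 23/123 → 12/41
merge 32/123 + 12/41 → 68/123
merge 55/123 + 68/123 → 1
L = 13/123 + 12/41 + 68/123 + 1 = 80/41 ≈ 1.951 bits/symbol.

1.951 bits/symbol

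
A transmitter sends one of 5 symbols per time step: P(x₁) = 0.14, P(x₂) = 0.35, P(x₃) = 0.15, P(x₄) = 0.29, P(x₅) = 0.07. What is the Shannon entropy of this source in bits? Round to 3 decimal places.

H = −Σ pᵢ log₂ pᵢ.
−0.14·log₂(0.14) = 0.3971
−0.35·log₂(0.35) = 0.5301
−0.15·log₂(0.15) = 0.4105
−0.29·log₂(0.29) = 0.5179
−0.07·log₂(0.07) = 0.2686
Sum ≈ 2.1242 → 2.124 bits.

2.124 bits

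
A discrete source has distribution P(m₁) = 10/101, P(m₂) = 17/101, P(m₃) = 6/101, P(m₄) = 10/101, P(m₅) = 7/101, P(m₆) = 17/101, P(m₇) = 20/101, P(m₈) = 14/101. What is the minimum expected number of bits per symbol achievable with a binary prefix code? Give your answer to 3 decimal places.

Repeatedly combine the two least-probable nodes; the expected code length is the sum of the merged weights.
merge 6/101 + 7/101 → 13/101
merge 10/101 + 10/101 → 20/101
merge 13/101 + 14/101 → 27/101
merge 17/101 + 17/101 → 34/101
merge 20/101 + 20/101 → 40/101
merge 27/101 + 34/101 → 61/101
merge 40/101 + 61/101 → 1
L = 13/101 + 20/101 + 27/101 + 34/101 + 40/101 + 61/101 + 1 = 296/101 ≈ 2.931 bits/symbol.

2.931 bits/symbol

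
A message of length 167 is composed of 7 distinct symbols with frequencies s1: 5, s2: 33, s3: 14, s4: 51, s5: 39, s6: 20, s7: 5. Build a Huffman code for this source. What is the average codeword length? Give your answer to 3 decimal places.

2.467 bits/symbol

Probabilities are the counts divided by 167.
Repeatedly combine the two least-probable nodes; the expected code length is the sum of the merged weights.
merge 5/167 + 5/167 → 10/167
merge 10/167 + 14/167 → 24/167
merge 20/167 + 24/167 → 44/167
merge 33/167 + 39/167 → 72/167
merge 44/167 + 51/167 → 95/167
merge 72/167 + 95/167 → 1
L = 10/167 + 24/167 + 44/167 + 72/167 + 95/167 + 1 = 412/167 ≈ 2.467 bits/symbol.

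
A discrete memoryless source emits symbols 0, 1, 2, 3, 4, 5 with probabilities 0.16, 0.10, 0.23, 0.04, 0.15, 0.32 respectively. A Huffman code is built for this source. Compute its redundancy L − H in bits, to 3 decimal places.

Entropy H = −Σ p log₂ p ≈ 2.3652 bits.
Huffman merges: 1/25+1/10→7/50; 7/50+3/20→29/100; 4/25+23/100→39/100; 29/100+8/25→61/100; 39/100+61/100→1. L = 243/100 ≈ 2.4300.
L − H = 2.4300 − 2.3652 = 0.065 bits.

0.065 bits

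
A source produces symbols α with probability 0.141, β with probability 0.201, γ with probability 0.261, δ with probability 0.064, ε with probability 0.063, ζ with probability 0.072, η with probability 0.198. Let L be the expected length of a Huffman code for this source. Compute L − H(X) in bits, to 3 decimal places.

0.054 bits

Entropy H = −Σ p log₂ p ≈ 2.6105 bits.
Huffman merges: 63/1000+8/125→127/1000; 9/125+127/1000→199/1000; 141/1000+99/500→339/1000; 199/1000+201/1000→2/5; 261/1000+339/1000→3/5; 2/5+3/5→1. L = 533/200 ≈ 2.6650.
L − H = 2.6650 − 2.6105 = 0.054 bits.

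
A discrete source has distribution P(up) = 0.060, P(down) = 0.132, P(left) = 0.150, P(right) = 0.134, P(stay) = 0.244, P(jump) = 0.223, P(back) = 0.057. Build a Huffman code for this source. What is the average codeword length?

2.65 bits/symbol

Repeatedly combine the two least-probable nodes; the expected code length is the sum of the merged weights.
merge 57/1000 + 3/50 → 117/1000
merge 117/1000 + 33/250 → 249/1000
merge 67/500 + 3/20 → 71/250
merge 223/1000 + 61/250 → 467/1000
merge 249/1000 + 71/250 → 533/1000
merge 467/1000 + 533/1000 → 1
L = 117/1000 + 249/1000 + 71/250 + 467/1000 + 533/1000 + 1 = 53/20 = 2.65 bits/symbol.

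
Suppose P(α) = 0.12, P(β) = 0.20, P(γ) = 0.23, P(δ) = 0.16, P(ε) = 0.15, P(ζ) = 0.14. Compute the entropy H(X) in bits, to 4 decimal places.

2.5498 bits

H = −Σ pᵢ log₂ pᵢ.
−0.12·log₂(0.12) = 0.3671
−0.20·log₂(0.20) = 0.4644
−0.23·log₂(0.23) = 0.4877
−0.16·log₂(0.16) = 0.4230
−0.15·log₂(0.15) = 0.4105
−0.14·log₂(0.14) = 0.3971
Sum ≈ 2.5498 → 2.5498 bits.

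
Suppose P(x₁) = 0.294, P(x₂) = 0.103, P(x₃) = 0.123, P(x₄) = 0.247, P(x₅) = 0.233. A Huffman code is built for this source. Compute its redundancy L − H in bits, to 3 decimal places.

Entropy H = −Σ p log₂ p ≈ 2.2168 bits.
Huffman merges: 103/1000+123/1000→113/500; 113/500+233/1000→459/1000; 247/1000+147/500→541/1000; 459/1000+541/1000→1. L = 1113/500 ≈ 2.2260.
L − H = 2.2260 − 2.2168 = 0.009 bits.

0.009 bits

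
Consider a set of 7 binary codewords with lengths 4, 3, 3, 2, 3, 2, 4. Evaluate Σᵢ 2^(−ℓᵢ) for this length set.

1

With common denominator 2^4 = 16: Σ 2^(−ℓᵢ) = 1/16 + 2/16 + 2/16 + 4/16 + 2/16 + 4/16 + 1/16 = 16/16 = 1.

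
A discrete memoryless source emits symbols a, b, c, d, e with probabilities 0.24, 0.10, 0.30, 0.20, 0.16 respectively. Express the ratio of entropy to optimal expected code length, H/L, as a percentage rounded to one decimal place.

98.9%

Entropy H = −Σ p log₂ p ≈ 2.2348 bits.
Huffman merges: 1/10+4/25→13/50; 1/5+6/25→11/25; 13/50+3/10→14/25; 11/25+14/25→1. L = 113/50 ≈ 2.2600.
Efficiency = H/L = 2.2348/2.2600 = 98.9%.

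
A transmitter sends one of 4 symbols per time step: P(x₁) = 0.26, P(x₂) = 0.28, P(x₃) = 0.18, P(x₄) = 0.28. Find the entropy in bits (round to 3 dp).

H = −Σ pᵢ log₂ pᵢ.
−0.26·log₂(0.26) = 0.5053
−0.28·log₂(0.28) = 0.5142
−0.18·log₂(0.18) = 0.4453
−0.28·log₂(0.28) = 0.5142
Sum ≈ 1.9790 → 1.979 bits.

1.979 bits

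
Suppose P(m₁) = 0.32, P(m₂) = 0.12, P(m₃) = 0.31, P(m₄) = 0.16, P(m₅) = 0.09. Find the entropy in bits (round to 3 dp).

2.153 bits

H = −Σ pᵢ log₂ pᵢ.
−0.32·log₂(0.32) = 0.5260
−0.12·log₂(0.12) = 0.3671
−0.31·log₂(0.31) = 0.5238
−0.16·log₂(0.16) = 0.4230
−0.09·log₂(0.09) = 0.3127
Sum ≈ 2.1526 → 2.153 bits.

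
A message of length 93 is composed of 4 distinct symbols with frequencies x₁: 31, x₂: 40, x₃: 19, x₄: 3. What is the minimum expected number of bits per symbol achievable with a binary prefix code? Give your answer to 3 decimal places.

Probabilities are the counts divided by 93.
Repeatedly combine the two least-probable nodes; the expected code length is the sum of the merged weights.
merge 1/31 + 19/93 → 22/93
merge 22/93 + 1/3 → 53/93
merge 40/93 + 53/93 → 1
L = 22/93 + 53/93 + 1 = 56/31 ≈ 1.806 bits/symbol.

1.806 bits/symbol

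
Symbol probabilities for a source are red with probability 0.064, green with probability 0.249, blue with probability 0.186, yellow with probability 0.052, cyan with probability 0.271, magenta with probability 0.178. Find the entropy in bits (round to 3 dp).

H = −Σ pᵢ log₂ pᵢ.
−0.064·log₂(0.064) = 0.2538
−0.249·log₂(0.249) = 0.4994
−0.186·log₂(0.186) = 0.4514
−0.052·log₂(0.052) = 0.2218
−0.271·log₂(0.271) = 0.5105
−0.178·log₂(0.178) = 0.4432
Sum ≈ 2.3801 → 2.380 bits.

2.380 bits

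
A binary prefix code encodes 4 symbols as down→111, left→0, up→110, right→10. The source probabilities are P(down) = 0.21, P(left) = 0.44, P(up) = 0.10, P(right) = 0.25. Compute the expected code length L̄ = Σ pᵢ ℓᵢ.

L̄ = Σ pᵢ·ℓᵢ = 0.21·3 + 0.44·1 + 0.10·3 + 0.25·2 = 1.87 bits/symbol.

1.87 bits/symbol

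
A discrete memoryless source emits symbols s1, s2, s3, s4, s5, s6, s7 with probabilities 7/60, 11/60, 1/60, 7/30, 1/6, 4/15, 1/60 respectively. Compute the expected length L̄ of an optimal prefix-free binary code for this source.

2.5 bits/symbol

Repeatedly combine the two least-probable nodes; the expected code length is the sum of the merged weights.
merge 1/60 + 1/60 → 1/30
merge 1/30 + 7/60 → 3/20
merge 3/20 + 1/6 → 19/60
merge 11/60 + 7/30 → 5/12
merge 4/15 + 19/60 → 7/12
merge 5/12 + 7/12 → 1
L = 1/30 + 3/20 + 19/60 + 5/12 + 7/12 + 1 = 5/2 = 2.5 bits/symbol.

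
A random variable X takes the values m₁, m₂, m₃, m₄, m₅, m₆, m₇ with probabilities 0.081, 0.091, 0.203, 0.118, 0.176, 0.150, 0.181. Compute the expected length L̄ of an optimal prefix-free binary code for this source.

Repeatedly combine the two least-probable nodes; the expected code length is the sum of the merged weights.
merge 81/1000 + 91/1000 → 43/250
merge 59/500 + 3/20 → 67/250
merge 43/250 + 22/125 → 87/250
merge 181/1000 + 203/1000 → 48/125
merge 67/250 + 87/250 → 77/125
merge 48/125 + 77/125 → 1
L = 43/250 + 67/250 + 87/250 + 48/125 + 77/125 + 1 = 697/250 = 2.788 bits/symbol.

2.788 bits/symbol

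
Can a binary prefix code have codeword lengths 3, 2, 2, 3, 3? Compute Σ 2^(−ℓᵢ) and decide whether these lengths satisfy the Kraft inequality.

With common denominator 2^3 = 8: Σ 2^(−ℓᵢ) = 1/8 + 2/8 + 2/8 + 1/8 + 1/8 = 7/8 = 0.875.
Kraft's inequality requires Σ ≤ 1; here Σ = 0.875 ≤ 1, so such a prefix code exists.

0.875; yes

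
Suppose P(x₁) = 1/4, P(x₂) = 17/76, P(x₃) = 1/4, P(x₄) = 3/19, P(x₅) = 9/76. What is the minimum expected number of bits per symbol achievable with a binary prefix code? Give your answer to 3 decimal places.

Repeatedly combine the two least-probable nodes; the expected code length is the sum of the merged weights.
merge 9/76 + 3/19 → 21/76
merge 17/76 + 1/4 → 9/19
merge 1/4 + 21/76 → 10/19
merge 9/19 + 10/19 → 1
L = 21/76 + 9/19 + 10/19 + 1 = 173/76 ≈ 2.276 bits/symbol.

2.276 bits/symbol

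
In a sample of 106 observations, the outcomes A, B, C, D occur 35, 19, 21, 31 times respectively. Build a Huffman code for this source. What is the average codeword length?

Probabilities are the counts divided by 106.
Repeatedly combine the two least-probable nodes; the expected code length is the sum of the merged weights.
merge 19/106 + 21/106 → 20/53
merge 31/106 + 35/106 → 33/53
merge 20/53 + 33/53 → 1
L = 20/53 + 33/53 + 1 = 2 bits/symbol.

2 bits/symbol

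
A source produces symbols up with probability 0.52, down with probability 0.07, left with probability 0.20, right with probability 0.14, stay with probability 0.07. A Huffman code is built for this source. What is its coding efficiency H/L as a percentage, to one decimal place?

Entropy H = −Σ p log₂ p ≈ 1.8892 bits.
Huffman merges: 7/100+7/100→7/50; 7/50+7/50→7/25; 1/5+7/25→12/25; 12/25+13/25→1. L = 19/10 ≈ 1.9000.
Efficiency = H/L = 1.8892/1.9000 = 99.4%.

99.4%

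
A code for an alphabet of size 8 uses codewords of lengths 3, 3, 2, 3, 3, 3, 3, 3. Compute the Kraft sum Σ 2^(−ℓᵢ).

With common denominator 2^3 = 8: Σ 2^(−ℓᵢ) = 1/8 + 1/8 + 2/8 + 1/8 + 1/8 + 1/8 + 1/8 + 1/8 = 9/8 = 1.125.

1.125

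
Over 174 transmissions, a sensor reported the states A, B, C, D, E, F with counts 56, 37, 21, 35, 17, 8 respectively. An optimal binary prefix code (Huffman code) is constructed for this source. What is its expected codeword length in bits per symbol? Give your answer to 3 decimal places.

Probabilities are the counts divided by 174.
Repeatedly combine the two least-probable nodes; the expected code length is the sum of the merged weights.
merge 4/87 + 17/174 → 25/174
merge 7/58 + 25/174 → 23/87
merge 35/174 + 37/174 → 12/29
merge 23/87 + 28/87 → 17/29
merge 12/29 + 17/29 → 1
L = 25/174 + 23/87 + 12/29 + 17/29 + 1 = 419/174 ≈ 2.408 bits/symbol.

2.408 bits/symbol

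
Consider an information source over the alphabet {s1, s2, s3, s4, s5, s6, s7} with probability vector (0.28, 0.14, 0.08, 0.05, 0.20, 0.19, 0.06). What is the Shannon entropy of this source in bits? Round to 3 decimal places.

H = −Σ pᵢ log₂ pᵢ.
−0.28·log₂(0.28) = 0.5142
−0.14·log₂(0.14) = 0.3971
−0.08·log₂(0.08) = 0.2915
−0.05·log₂(0.05) = 0.2161
−0.20·log₂(0.20) = 0.4644
−0.19·log₂(0.19) = 0.4552
−0.06·log₂(0.06) = 0.2435
Sum ≈ 2.5821 → 2.582 bits.

2.582 bits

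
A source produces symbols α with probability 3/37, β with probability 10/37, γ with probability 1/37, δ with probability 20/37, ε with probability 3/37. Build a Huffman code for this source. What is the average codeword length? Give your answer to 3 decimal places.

1.757 bits/symbol

Repeatedly combine the two least-probable nodes; the expected code length is the sum of the merged weights.
merge 1/37 + 3/37 → 4/37
merge 3/37 + 4/37 → 7/37
merge 7/37 + 10/37 → 17/37
merge 17/37 + 20/37 → 1
L = 4/37 + 7/37 + 17/37 + 1 = 65/37 ≈ 1.757 bits/symbol.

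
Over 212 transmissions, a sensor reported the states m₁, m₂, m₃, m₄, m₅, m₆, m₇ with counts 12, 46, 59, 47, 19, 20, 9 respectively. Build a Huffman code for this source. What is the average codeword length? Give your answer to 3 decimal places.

2.566 bits/symbol

Probabilities are the counts divided by 212.
Repeatedly combine the two least-probable nodes; the expected code length is the sum of the merged weights.
merge 9/212 + 3/53 → 21/212
merge 19/212 + 5/53 → 39/212
merge 21/212 + 39/212 → 15/53
merge 23/106 + 47/212 → 93/212
merge 59/212 + 15/53 → 119/212
merge 93/212 + 119/212 → 1
L = 21/212 + 39/212 + 15/53 + 93/212 + 119/212 + 1 = 136/53 ≈ 2.566 bits/symbol.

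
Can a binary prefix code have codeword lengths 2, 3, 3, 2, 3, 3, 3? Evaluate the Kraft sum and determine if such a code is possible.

1.125; no

With common denominator 2^3 = 8: Σ 2^(−ℓᵢ) = 2/8 + 1/8 + 1/8 + 2/8 + 1/8 + 1/8 + 1/8 = 9/8 = 1.125.
Kraft's inequality requires Σ ≤ 1; here Σ = 1.125 > 1, so no such prefix code exists.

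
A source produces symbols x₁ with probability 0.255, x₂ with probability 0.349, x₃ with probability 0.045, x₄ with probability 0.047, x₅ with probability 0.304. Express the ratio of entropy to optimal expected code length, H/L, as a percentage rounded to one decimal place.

94.0%

Entropy H = −Σ p log₂ p ≈ 1.9636 bits.
Huffman merges: 9/200+47/1000→23/250; 23/250+51/200→347/1000; 38/125+347/1000→651/1000; 349/1000+651/1000→1. L = 209/100 ≈ 2.0900.
Efficiency = H/L = 1.9636/2.0900 = 94.0%.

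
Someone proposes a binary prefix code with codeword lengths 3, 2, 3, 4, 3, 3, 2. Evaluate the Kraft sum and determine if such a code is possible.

With common denominator 2^4 = 16: Σ 2^(−ℓᵢ) = 2/16 + 4/16 + 2/16 + 1/16 + 2/16 + 2/16 + 4/16 = 17/16 = 1.0625.
Kraft's inequality requires Σ ≤ 1; here Σ = 1.0625 > 1, so no such prefix code exists.

1.0625; no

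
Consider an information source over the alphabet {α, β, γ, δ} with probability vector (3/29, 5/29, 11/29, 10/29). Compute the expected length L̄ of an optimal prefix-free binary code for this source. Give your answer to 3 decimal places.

Repeatedly combine the two least-probable nodes; the expected code length is the sum of the merged weights.
merge 3/29 + 5/29 → 8/29
merge 8/29 + 10/29 → 18/29
merge 11/29 + 18/29 → 1
L = 8/29 + 18/29 + 1 = 55/29 ≈ 1.897 bits/symbol.

1.897 bits/symbol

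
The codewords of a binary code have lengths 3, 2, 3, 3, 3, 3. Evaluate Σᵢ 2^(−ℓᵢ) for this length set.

0.875

With common denominator 2^3 = 8: Σ 2^(−ℓᵢ) = 1/8 + 2/8 + 1/8 + 1/8 + 1/8 + 1/8 = 7/8 = 0.875.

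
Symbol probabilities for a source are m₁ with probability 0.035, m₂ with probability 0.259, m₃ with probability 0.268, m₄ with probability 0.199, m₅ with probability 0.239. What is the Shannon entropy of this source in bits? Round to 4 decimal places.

H = −Σ pᵢ log₂ pᵢ.
−0.035·log₂(0.035) = 0.1693
−0.259·log₂(0.259) = 0.5048
−0.268·log₂(0.268) = 0.5091
−0.199·log₂(0.199) = 0.4635
−0.239·log₂(0.239) = 0.4935
Sum ≈ 2.1402 → 2.1402 bits.

2.1402 bits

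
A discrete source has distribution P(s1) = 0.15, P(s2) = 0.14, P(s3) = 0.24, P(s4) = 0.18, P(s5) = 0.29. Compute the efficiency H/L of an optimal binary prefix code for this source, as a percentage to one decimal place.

Entropy H = −Σ p log₂ p ≈ 2.2650 bits.
Huffman merges: 7/50+3/20→29/100; 9/50+6/25→21/50; 29/100+29/100→29/50; 21/50+29/50→1. L = 229/100 ≈ 2.2900.
Efficiency = H/L = 2.2650/2.2900 = 98.9%.

98.9%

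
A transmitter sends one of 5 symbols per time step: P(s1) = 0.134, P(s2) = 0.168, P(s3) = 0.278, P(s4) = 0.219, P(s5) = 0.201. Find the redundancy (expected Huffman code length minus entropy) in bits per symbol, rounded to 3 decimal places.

Entropy H = −Σ p log₂ p ≈ 2.2794 bits.
Huffman merges: 67/500+21/125→151/500; 201/1000+219/1000→21/50; 139/500+151/500→29/50; 21/50+29/50→1. L = 1151/500 ≈ 2.3020.
L − H = 2.3020 − 2.2794 = 0.023 bits.

0.023 bits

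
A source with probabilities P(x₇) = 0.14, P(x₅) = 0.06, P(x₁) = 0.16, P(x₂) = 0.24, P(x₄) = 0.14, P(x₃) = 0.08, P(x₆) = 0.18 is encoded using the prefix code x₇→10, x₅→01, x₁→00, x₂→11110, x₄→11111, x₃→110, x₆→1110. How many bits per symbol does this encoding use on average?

3.58 bits/symbol

L̄ = Σ pᵢ·ℓᵢ = 0.14·2 + 0.06·2 + 0.16·2 + 0.24·5 + 0.14·5 + 0.08·3 + 0.18·4 = 3.58 bits/symbol.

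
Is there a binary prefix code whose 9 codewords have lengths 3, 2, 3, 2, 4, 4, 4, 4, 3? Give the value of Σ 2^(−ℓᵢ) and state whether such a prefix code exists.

With common denominator 2^4 = 16: Σ 2^(−ℓᵢ) = 2/16 + 4/16 + 2/16 + 4/16 + 1/16 + 1/16 + 1/16 + 1/16 + 2/16 = 18/16 = 1.125.
Kraft's inequality requires Σ ≤ 1; here Σ = 1.125 > 1, so no such prefix code exists.

1.125; no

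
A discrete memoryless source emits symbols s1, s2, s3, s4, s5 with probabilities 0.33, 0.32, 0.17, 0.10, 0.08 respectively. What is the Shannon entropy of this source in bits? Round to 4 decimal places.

H = −Σ pᵢ log₂ pᵢ.
−0.33·log₂(0.33) = 0.5278
−0.32·log₂(0.32) = 0.5260
−0.17·log₂(0.17) = 0.4346
−0.10·log₂(0.10) = 0.3322
−0.08·log₂(0.08) = 0.2915
Sum ≈ 2.1121 → 2.1121 bits.

2.1121 bits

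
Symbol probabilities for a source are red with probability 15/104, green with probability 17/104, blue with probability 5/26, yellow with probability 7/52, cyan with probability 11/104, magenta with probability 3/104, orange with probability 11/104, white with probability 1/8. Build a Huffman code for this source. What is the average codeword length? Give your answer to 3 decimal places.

Repeatedly combine the two least-probable nodes; the expected code length is the sum of the merged weights.
merge 3/104 + 11/104 → 7/52
merge 11/104 + 1/8 → 3/13
merge 7/52 + 7/52 → 7/26
merge 15/104 + 17/104 → 4/13
merge 5/26 + 3/13 → 11/26
merge 7/26 + 4/13 → 15/26
merge 11/26 + 15/26 → 1
L = 7/52 + 3/13 + 7/26 + 4/13 + 11/26 + 15/26 + 1 = 153/52 ≈ 2.942 bits/symbol.

2.942 bits/symbol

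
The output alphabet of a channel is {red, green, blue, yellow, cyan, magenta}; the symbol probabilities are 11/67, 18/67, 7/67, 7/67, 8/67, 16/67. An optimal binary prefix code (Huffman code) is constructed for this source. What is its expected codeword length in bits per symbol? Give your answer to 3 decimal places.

Repeatedly combine the two least-probable nodes; the expected code length is the sum of the merged weights.
merge 7/67 + 7/67 → 14/67
merge 8/67 + 11/67 → 19/67
merge 14/67 + 16/67 → 30/67
merge 18/67 + 19/67 → 37/67
merge 30/67 + 37/67 → 1
L = 14/67 + 19/67 + 30/67 + 37/67 + 1 = 167/67 ≈ 2.493 bits/symbol.

2.493 bits/symbol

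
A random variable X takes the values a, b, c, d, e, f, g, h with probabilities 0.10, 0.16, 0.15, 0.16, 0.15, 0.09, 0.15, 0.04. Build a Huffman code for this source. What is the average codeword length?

Repeatedly combine the two least-probable nodes; the expected code length is the sum of the merged weights.
merge 1/25 + 9/100 → 13/100
merge 1/10 + 13/100 → 23/100
merge 3/20 + 3/20 → 3/10
merge 3/20 + 4/25 → 31/100
merge 4/25 + 23/100 → 39/100
merge 3/10 + 31/100 → 61/100
merge 39/100 + 61/100 → 1
L = 13/100 + 23/100 + 3/10 + 31/100 + 39/100 + 61/100 + 1 = 297/100 = 2.97 bits/symbol.

2.97 bits/symbol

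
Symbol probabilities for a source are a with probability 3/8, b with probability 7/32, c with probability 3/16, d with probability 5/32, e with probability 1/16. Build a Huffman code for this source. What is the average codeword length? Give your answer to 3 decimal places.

Repeatedly combine the two least-probable nodes; the expected code length is the sum of the merged weights.
merge 1/16 + 5/32 → 7/32
merge 3/16 + 7/32 → 13/32
merge 7/32 + 3/8 → 19/32
merge 13/32 + 19/32 → 1
L = 7/32 + 13/32 + 19/32 + 1 = 71/32 ≈ 2.219 bits/symbol.

2.219 bits/symbol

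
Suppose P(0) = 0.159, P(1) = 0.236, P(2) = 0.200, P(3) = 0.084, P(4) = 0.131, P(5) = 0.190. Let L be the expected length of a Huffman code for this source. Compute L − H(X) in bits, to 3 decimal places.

0.047 bits

Entropy H = −Σ p log₂ p ≈ 2.5174 bits.
Huffman merges: 21/250+131/1000→43/200; 159/1000+19/100→349/1000; 1/5+43/200→83/200; 59/250+349/1000→117/200; 83/200+117/200→1. L = 641/250 ≈ 2.5640.
L − H = 2.5640 − 2.5174 = 0.047 bits.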